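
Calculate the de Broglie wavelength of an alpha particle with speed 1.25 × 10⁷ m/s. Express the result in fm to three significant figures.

p = mv = 6.645 × 10⁻²⁷ × 1.25 × 10⁷ = 8.306 × 10⁻²⁰ kg·m/s.
λ = h/p = 6.626 × 10⁻³⁴ / 8.306 × 10⁻²⁰ = 7.98 × 10⁻¹⁵ m = 7.98 fm.

λ = 7.98 fm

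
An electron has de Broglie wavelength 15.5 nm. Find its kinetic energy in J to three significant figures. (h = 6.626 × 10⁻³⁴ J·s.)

p = h/λ = 6.626 × 10⁻³⁴ / 1.550 × 10⁻⁸ = 4.275 × 10⁻²⁶ kg·m/s.
KE = p²/(2m) = (4.275 × 10⁻²⁶)² / (2 × 9.109 × 10⁻³¹) = 1.003 × 10⁻²¹ J = 1.00 × 10⁻²¹ J.

KE = 1.00 × 10⁻²¹ J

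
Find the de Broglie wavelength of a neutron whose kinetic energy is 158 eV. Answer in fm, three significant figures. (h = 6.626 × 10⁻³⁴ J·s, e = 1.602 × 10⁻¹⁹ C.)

KE = 158 eV = 2.531 × 10⁻¹⁷ J.
p = √(2mKE) = √(2 × 1.675 × 10⁻²⁷ × 2.531 × 10⁻¹⁷) = 2.912 × 10⁻²² kg·m/s.
λ = h/p = 6.626 × 10⁻³⁴ / 2.912 × 10⁻²² = 2.28 × 10⁻¹² m = 2280 fm.

λ = 2280 fm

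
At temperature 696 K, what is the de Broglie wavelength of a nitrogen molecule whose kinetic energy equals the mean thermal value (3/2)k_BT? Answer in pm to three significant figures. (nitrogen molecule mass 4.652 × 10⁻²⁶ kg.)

λ = 18.1 pm

KE = (3/2)k_BT = 1.5 × 1.381 × 10⁻²³ × 696 = 1.442 × 10⁻²⁰ J.
p = √(2mKE) = √(2 × 4.652 × 10⁻²⁶ × 1.442 × 10⁻²⁰) = 3.663 × 10⁻²³ kg·m/s.
λ = h/p = 1.81 × 10⁻¹¹ m = 18.1 pm.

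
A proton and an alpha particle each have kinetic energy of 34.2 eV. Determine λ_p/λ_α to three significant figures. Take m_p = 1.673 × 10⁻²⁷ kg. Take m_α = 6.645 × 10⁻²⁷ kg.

λ_p/λ_α = 1.99

At fixed KE, p = √(2mKE) so λ = h/p ∝ 1/√m.
λ_p/λ_α = √(m_α/m_p) = √(6.645 × 10⁻²⁷/1.673 × 10⁻²⁷) = √(3.972) = 1.99.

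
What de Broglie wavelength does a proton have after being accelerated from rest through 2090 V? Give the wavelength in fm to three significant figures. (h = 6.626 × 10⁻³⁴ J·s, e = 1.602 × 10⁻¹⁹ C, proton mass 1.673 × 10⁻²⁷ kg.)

λ = 626 fm

KE = eV = 1.602 × 10⁻¹⁹ × 2090 = 3.348 × 10⁻¹⁶ J.
p = √(2mKE) = √(2 × 1.673 × 10⁻²⁷ × 3.348 × 10⁻¹⁶) = 1.058 × 10⁻²¹ kg·m/s.
λ = h/p = 6.626 × 10⁻³⁴ / 1.058 × 10⁻²¹ = 6.26 × 10⁻¹³ m = 626 fm.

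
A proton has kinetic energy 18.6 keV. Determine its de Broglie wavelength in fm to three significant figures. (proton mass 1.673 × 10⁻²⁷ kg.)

KE = 18.6 keV = 2.980 × 10⁻¹⁵ J.
p = √(2mKE) = √(2 × 1.673 × 10⁻²⁷ × 2.980 × 10⁻¹⁵) = 3.158 × 10⁻²¹ kg·m/s.
λ = h/p = 6.626 × 10⁻³⁴ / 3.158 × 10⁻²¹ = 2.10 × 10⁻¹³ m = 210 fm.

λ = 210 fm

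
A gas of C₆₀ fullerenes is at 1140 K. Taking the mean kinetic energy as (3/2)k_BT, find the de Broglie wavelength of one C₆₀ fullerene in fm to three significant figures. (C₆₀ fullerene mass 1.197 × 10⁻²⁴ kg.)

λ = 2790 fm

KE = (3/2)k_BT = 1.5 × 1.381 × 10⁻²³ × 1140 = 2.362 × 10⁻²⁰ J.
p = √(2mKE) = √(2 × 1.197 × 10⁻²⁴ × 2.362 × 10⁻²⁰) = 2.378 × 10⁻²² kg·m/s.
λ = h/p = 2.79 × 10⁻¹² m = 2790 fm.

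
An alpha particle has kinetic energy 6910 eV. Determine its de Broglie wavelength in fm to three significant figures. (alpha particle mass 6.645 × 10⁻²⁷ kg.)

KE = 6910 eV = 1.107 × 10⁻¹⁵ J.
p = √(2mKE) = √(2 × 6.645 × 10⁻²⁷ × 1.107 × 10⁻¹⁵) = 3.836 × 10⁻²¹ kg·m/s.
λ = h/p = 6.626 × 10⁻³⁴ / 3.836 × 10⁻²¹ = 1.73 × 10⁻¹³ m = 173 fm.

λ = 173 fm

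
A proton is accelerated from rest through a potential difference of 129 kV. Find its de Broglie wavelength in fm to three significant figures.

λ = 79.7 fm

KE = eV = 1.602 × 10⁻¹⁹ × 1.290 × 10⁵ = 2.067 × 10⁻¹⁴ J.
p = √(2mKE) = √(2 × 1.673 × 10⁻²⁷ × 2.067 × 10⁻¹⁴) = 8.316 × 10⁻²¹ kg·m/s.
λ = h/p = 6.626 × 10⁻³⁴ / 8.316 × 10⁻²¹ = 7.97 × 10⁻¹⁴ m = 79.7 fm.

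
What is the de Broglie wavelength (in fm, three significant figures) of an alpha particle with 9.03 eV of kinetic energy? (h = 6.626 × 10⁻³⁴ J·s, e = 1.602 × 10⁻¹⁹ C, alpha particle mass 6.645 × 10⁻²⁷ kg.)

λ = 4780 fm

KE = 9.03 eV = 1.447 × 10⁻¹⁸ J.
p = √(2mKE) = √(2 × 6.645 × 10⁻²⁷ × 1.447 × 10⁻¹⁸) = 1.387 × 10⁻²² kg·m/s.
λ = h/p = 6.626 × 10⁻³⁴ / 1.387 × 10⁻²² = 4.78 × 10⁻¹² m = 4780 fm.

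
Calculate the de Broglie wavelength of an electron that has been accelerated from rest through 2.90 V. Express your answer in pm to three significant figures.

λ = 720 pm

KE = eV = 1.602 × 10⁻¹⁹ × 2.900 = 4.646 × 10⁻¹⁹ J.
p = √(2mKE) = √(2 × 9.109 × 10⁻³¹ × 4.646 × 10⁻¹⁹) = 9.200 × 10⁻²⁵ kg·m/s.
λ = h/p = 6.626 × 10⁻³⁴ / 9.200 × 10⁻²⁵ = 7.20 × 10⁻¹⁰ m = 720 pm.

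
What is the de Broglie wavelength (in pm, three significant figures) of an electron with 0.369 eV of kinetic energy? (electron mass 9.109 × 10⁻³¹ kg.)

λ = 2020 pm

KE = 0.369 eV = 5.911 × 10⁻²⁰ J.
p = √(2mKE) = √(2 × 9.109 × 10⁻³¹ × 5.911 × 10⁻²⁰) = 3.282 × 10⁻²⁵ kg·m/s.
λ = h/p = 6.626 × 10⁻³⁴ / 3.282 × 10⁻²⁵ = 2.02 × 10⁻⁹ m = 2020 pm.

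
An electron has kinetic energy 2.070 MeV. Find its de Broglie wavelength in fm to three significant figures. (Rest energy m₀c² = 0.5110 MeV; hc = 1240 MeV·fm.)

Total energy E = KE + m₀c² = 2.070 + 0.5110 = 2.5810 MeV.
(pc)² = E² − (m₀c²)² = (2.5810)² − (0.5110)² = 6.400 MeV², so pc = 2.530 MeV.
λ = hc/(pc) = 1240 MeV·fm / 2.530 MeV = 490 fm.

λ = 490 fm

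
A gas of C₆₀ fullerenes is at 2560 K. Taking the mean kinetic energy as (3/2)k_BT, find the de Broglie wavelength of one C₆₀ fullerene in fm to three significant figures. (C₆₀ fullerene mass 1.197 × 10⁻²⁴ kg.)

λ = 1860 fm

KE = (3/2)k_BT = 1.5 × 1.381 × 10⁻²³ × 2560 = 5.303 × 10⁻²⁰ J.
p = √(2mKE) = √(2 × 1.197 × 10⁻²⁴ × 5.303 × 10⁻²⁰) = 3.563 × 10⁻²² kg·m/s.
λ = h/p = 1.86 × 10⁻¹² m = 1860 fm.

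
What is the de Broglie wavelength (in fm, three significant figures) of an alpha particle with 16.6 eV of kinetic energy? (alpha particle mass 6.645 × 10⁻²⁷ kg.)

λ = 3520 fm

KE = 16.6 eV = 2.659 × 10⁻¹⁸ J.
p = √(2mKE) = √(2 × 6.645 × 10⁻²⁷ × 2.659 × 10⁻¹⁸) = 1.880 × 10⁻²² kg·m/s.
λ = h/p = 6.626 × 10⁻³⁴ / 1.880 × 10⁻²² = 3.52 × 10⁻¹² m = 3520 fm.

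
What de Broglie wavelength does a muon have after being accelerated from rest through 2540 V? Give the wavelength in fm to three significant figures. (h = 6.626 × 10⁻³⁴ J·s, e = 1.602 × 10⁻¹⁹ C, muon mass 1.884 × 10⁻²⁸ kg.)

λ = 1690 fm

KE = eV = 1.602 × 10⁻¹⁹ × 2540 = 4.069 × 10⁻¹⁶ J.
p = √(2mKE) = √(2 × 1.884 × 10⁻²⁸ × 4.069 × 10⁻¹⁶) = 3.916 × 10⁻²² kg·m/s.
λ = h/p = 6.626 × 10⁻³⁴ / 3.916 × 10⁻²² = 1.69 × 10⁻¹² m = 1690 fm.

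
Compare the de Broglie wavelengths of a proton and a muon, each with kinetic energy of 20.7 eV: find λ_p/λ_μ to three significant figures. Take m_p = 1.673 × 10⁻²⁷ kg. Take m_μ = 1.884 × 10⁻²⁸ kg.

λ_p/λ_μ = 0.336

At fixed KE, p = √(2mKE) so λ = h/p ∝ 1/√m.
λ_p/λ_μ = √(m_μ/m_p) = √(1.884 × 10⁻²⁸/1.673 × 10⁻²⁷) = √(0.1126) = 0.336.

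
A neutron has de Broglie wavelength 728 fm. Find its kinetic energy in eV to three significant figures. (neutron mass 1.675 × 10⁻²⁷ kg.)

KE = 1540 eV

p = h/λ = 6.626 × 10⁻³⁴ / 7.280 × 10⁻¹³ = 9.102 × 10⁻²² kg·m/s.
KE = p²/(2m) = (9.102 × 10⁻²²)² / (2 × 1.675 × 10⁻²⁷) = 2.473 × 10⁻¹⁶ J = 1540 eV.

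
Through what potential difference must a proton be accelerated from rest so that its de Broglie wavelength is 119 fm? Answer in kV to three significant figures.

V = 57.8 kV

p = h/λ = 6.626 × 10⁻³⁴ / 1.190 × 10⁻¹³ = 5.568 × 10⁻²¹ kg·m/s.
KE = p²/(2m) = 9.266 × 10⁻¹⁵ J.
V = KE/e = 9.266 × 10⁻¹⁵ / (1.602 × 10⁻¹⁹) = 57.8 kV.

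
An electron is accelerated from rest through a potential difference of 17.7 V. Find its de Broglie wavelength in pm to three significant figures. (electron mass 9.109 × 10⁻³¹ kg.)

λ = 292 pm

KE = eV = 1.602 × 10⁻¹⁹ × 17.70 = 2.836 × 10⁻¹⁸ J.
p = √(2mKE) = √(2 × 9.109 × 10⁻³¹ × 2.836 × 10⁻¹⁸) = 2.273 × 10⁻²⁴ kg·m/s.
λ = h/p = 6.626 × 10⁻³⁴ / 2.273 × 10⁻²⁴ = 2.92 × 10⁻¹⁰ m = 292 pm.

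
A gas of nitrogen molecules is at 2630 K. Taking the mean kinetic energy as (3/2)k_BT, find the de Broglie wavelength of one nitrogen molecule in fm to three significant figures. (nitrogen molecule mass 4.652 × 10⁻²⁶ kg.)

λ = 9310 fm

KE = (3/2)k_BT = 1.5 × 1.381 × 10⁻²³ × 2630 = 5.448 × 10⁻²⁰ J.
p = √(2mKE) = √(2 × 4.652 × 10⁻²⁶ × 5.448 × 10⁻²⁰) = 7.120 × 10⁻²³ kg·m/s.
λ = h/p = 9.31 × 10⁻¹² m = 9310 fm.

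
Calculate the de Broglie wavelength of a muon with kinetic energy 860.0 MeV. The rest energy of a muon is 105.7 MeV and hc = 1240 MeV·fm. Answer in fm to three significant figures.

Total energy E = KE + m₀c² = 860.0 + 105.7 = 965.7 MeV.
(pc)² = E² − (m₀c²)² = (965.7)² − (105.7)² = 9.214 × 10⁵ MeV², so pc = 959.9 MeV.
λ = hc/(pc) = 1240 MeV·fm / 959.9 MeV = 1.29 fm.

λ = 1.29 fm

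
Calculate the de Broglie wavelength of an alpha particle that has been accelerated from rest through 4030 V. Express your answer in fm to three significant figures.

KE = 2eV = 2 × 1.602 × 10⁻¹⁹ × 4030 = 1.291 × 10⁻¹⁵ J.
p = √(2mKE) = √(2 × 6.645 × 10⁻²⁷ × 1.291 × 10⁻¹⁵) = 4.142 × 10⁻²¹ kg·m/s.
λ = h/p = 6.626 × 10⁻³⁴ / 4.142 × 10⁻²¹ = 1.60 × 10⁻¹³ m = 160 fm.

λ = 160 fm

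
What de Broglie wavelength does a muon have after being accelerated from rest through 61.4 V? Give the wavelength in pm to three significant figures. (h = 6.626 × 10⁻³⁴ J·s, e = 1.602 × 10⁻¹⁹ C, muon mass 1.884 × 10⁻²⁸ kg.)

KE = eV = 1.602 × 10⁻¹⁹ × 61.40 = 9.836 × 10⁻¹⁸ J.
p = √(2mKE) = √(2 × 1.884 × 10⁻²⁸ × 9.836 × 10⁻¹⁸) = 6.088 × 10⁻²³ kg·m/s.
λ = h/p = 6.626 × 10⁻³⁴ / 6.088 × 10⁻²³ = 1.09 × 10⁻¹¹ m = 10.9 pm.

λ = 10.9 pm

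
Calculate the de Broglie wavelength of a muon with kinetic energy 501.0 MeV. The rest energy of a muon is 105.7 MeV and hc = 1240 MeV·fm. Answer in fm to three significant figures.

λ = 2.08 fm

Total energy E = KE + m₀c² = 501.0 + 105.7 = 606.7 MeV.
(pc)² = E² − (m₀c²)² = (606.7)² − (105.7)² = 3.569 × 10⁵ MeV², so pc = 597.4 MeV.
λ = hc/(pc) = 1240 MeV·fm / 597.4 MeV = 2.08 fm.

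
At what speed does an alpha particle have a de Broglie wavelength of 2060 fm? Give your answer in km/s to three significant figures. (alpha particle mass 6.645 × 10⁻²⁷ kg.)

v = 48.4 km/s

p = h/λ = 6.626 × 10⁻³⁴ / 2.060 × 10⁻¹² = 3.217 × 10⁻²² kg·m/s.
v = p/m = 3.217 × 10⁻²² / 6.645 × 10⁻²⁷ = 4.84 × 10⁴ m/s = 48.4 km/s.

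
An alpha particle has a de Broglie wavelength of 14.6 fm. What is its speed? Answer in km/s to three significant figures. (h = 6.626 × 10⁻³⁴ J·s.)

p = h/λ = 6.626 × 10⁻³⁴ / 1.460 × 10⁻¹⁴ = 4.538 × 10⁻²⁰ kg·m/s.
v = p/m = 4.538 × 10⁻²⁰ / 6.645 × 10⁻²⁷ = 6.83 × 10⁶ m/s = 6830 km/s.

v = 6830 km/s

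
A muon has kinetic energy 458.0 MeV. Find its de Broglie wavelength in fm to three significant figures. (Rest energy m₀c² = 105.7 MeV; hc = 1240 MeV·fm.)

λ = 2.24 fm

Total energy E = KE + m₀c² = 458.0 + 105.7 = 563.7 MeV.
(pc)² = E² − (m₀c²)² = (563.7)² − (105.7)² = 3.066 × 10⁵ MeV², so pc = 553.7 MeV.
λ = hc/(pc) = 1240 MeV·fm / 553.7 MeV = 2.24 fm.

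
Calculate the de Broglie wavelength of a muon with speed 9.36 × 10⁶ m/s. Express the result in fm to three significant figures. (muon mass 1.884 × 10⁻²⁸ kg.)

p = mv = 1.884 × 10⁻²⁸ × 9.36 × 10⁶ = 1.763 × 10⁻²¹ kg·m/s.
λ = h/p = 6.626 × 10⁻³⁴ / 1.763 × 10⁻²¹ = 3.76 × 10⁻¹³ m = 376 fm.

λ = 376 fm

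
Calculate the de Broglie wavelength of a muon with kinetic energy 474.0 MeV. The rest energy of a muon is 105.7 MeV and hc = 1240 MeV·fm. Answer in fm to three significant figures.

λ = 2.18 fm

Total energy E = KE + m₀c² = 474.0 + 105.7 = 579.7 MeV.
(pc)² = E² − (m₀c²)² = (579.7)² − (105.7)² = 3.249 × 10⁵ MeV², so pc = 570.0 MeV.
λ = hc/(pc) = 1240 MeV·fm / 570.0 MeV = 2.18 fm.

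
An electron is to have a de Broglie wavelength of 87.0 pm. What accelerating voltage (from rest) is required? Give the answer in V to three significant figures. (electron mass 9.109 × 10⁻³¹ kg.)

p = h/λ = 6.626 × 10⁻³⁴ / 8.700 × 10⁻¹¹ = 7.616 × 10⁻²⁴ kg·m/s.
KE = p²/(2m) = 3.184 × 10⁻¹⁷ J.
V = KE/e = 3.184 × 10⁻¹⁷ / (1.602 × 10⁻¹⁹) = 199 V.

V = 199 V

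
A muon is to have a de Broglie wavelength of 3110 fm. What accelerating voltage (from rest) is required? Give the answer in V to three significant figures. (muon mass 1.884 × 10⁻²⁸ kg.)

p = h/λ = 6.626 × 10⁻³⁴ / 3.110 × 10⁻¹² = 2.131 × 10⁻²² kg·m/s.
KE = p²/(2m) = 1.205 × 10⁻¹⁶ J.
V = KE/e = 1.205 × 10⁻¹⁶ / (1.602 × 10⁻¹⁹) = 752 V.

V = 752 V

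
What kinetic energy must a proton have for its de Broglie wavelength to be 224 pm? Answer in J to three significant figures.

KE = 2.62 × 10⁻²¹ J

p = h/λ = 6.626 × 10⁻³⁴ / 2.240 × 10⁻¹⁰ = 2.958 × 10⁻²⁴ kg·m/s.
KE = p²/(2m) = (2.958 × 10⁻²⁴)² / (2 × 1.673 × 10⁻²⁷) = 2.615 × 10⁻²¹ J = 2.62 × 10⁻²¹ J.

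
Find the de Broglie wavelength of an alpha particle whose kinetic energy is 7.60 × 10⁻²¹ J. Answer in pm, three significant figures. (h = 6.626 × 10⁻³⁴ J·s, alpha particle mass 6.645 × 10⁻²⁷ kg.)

λ = 65.9 pm

p = √(2mKE) = √(2 × 6.645 × 10⁻²⁷ × 7.600 × 10⁻²¹) = 1.005 × 10⁻²³ kg·m/s.
λ = h/p = 6.626 × 10⁻³⁴ / 1.005 × 10⁻²³ = 6.59 × 10⁻¹¹ m = 65.9 pm.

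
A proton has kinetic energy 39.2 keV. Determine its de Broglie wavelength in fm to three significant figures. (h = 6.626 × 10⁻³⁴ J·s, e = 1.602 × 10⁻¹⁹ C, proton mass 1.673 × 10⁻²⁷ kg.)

KE = 39.2 keV = 6.280 × 10⁻¹⁵ J.
p = √(2mKE) = √(2 × 1.673 × 10⁻²⁷ × 6.280 × 10⁻¹⁵) = 4.584 × 10⁻²¹ kg·m/s.
λ = h/p = 6.626 × 10⁻³⁴ / 4.584 × 10⁻²¹ = 1.45 × 10⁻¹³ m = 145 fm.

λ = 145 fm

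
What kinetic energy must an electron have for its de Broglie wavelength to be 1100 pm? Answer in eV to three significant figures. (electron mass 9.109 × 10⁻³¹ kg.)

p = h/λ = 6.626 × 10⁻³⁴ / 1.100 × 10⁻⁹ = 6.024 × 10⁻²⁵ kg·m/s.
KE = p²/(2m) = (6.024 × 10⁻²⁵)² / (2 × 9.109 × 10⁻³¹) = 1.992 × 10⁻¹⁹ J = 1.24 eV.

KE = 1.24 eV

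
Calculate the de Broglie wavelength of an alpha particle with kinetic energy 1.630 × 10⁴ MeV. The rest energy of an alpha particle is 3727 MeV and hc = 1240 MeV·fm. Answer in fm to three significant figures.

λ = 0.0630 fm

Total energy E = KE + m₀c² = 1.630 × 10⁴ + 3727 = 20027 MeV.
(pc)² = E² − (m₀c²)² = (20027)² − (3727)² = 3.872 × 10⁸ MeV², so pc = 1.968 × 10⁴ MeV.
λ = hc/(pc) = 1240 MeV·fm / 1.968 × 10⁴ MeV = 0.0630 fm.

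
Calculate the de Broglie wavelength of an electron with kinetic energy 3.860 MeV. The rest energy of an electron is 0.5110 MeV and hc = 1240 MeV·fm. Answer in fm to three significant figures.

λ = 286 fm

Total energy E = KE + m₀c² = 3.860 + 0.5110 = 4.3710 MeV.
(pc)² = E² − (m₀c²)² = (4.3710)² − (0.5110)² = 18.84 MeV², so pc = 4.341 MeV.
λ = hc/(pc) = 1240 MeV·fm / 4.341 MeV = 286 fm.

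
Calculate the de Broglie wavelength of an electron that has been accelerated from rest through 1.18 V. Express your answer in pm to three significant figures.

KE = eV = 1.602 × 10⁻¹⁹ × 1.180 = 1.890 × 10⁻¹⁹ J.
p = √(2mKE) = √(2 × 9.109 × 10⁻³¹ × 1.890 × 10⁻¹⁹) = 5.868 × 10⁻²⁵ kg·m/s.
λ = h/p = 6.626 × 10⁻³⁴ / 5.868 × 10⁻²⁵ = 1.13 × 10⁻⁹ m = 1130 pm.

λ = 1130 pm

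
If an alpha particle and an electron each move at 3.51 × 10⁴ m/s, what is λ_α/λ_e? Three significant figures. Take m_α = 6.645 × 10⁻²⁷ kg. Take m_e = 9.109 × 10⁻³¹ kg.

At fixed v, p = mv so λ = h/(mv) ∝ 1/m.
λ_α/λ_e = m_e/m_α = 9.109 × 10⁻³¹/6.645 × 10⁻²⁷ = 1.37 × 10⁻⁴.

λ_α/λ_e = 1.37 × 10⁻⁴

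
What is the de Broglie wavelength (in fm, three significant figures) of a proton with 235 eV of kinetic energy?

λ = 1870 fm

KE = 235 eV = 3.765 × 10⁻¹⁷ J.
p = √(2mKE) = √(2 × 1.673 × 10⁻²⁷ × 3.765 × 10⁻¹⁷) = 3.549 × 10⁻²² kg·m/s.
λ = h/p = 6.626 × 10⁻³⁴ / 3.549 × 10⁻²² = 1.87 × 10⁻¹² m = 1870 fm.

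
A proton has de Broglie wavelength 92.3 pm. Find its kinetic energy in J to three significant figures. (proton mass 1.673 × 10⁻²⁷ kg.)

KE = 1.54 × 10⁻²⁰ J

p = h/λ = 6.626 × 10⁻³⁴ / 9.230 × 10⁻¹¹ = 7.179 × 10⁻²⁴ kg·m/s.
KE = p²/(2m) = (7.179 × 10⁻²⁴)² / (2 × 1.673 × 10⁻²⁷) = 1.540 × 10⁻²⁰ J = 1.54 × 10⁻²⁰ J.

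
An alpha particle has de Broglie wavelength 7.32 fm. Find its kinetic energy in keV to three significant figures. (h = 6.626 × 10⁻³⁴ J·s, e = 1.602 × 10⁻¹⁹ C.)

p = h/λ = 6.626 × 10⁻³⁴ / 7.320 × 10⁻¹⁵ = 9.052 × 10⁻²⁰ kg·m/s.
KE = p²/(2m) = (9.052 × 10⁻²⁰)² / (2 × 6.645 × 10⁻²⁷) = 6.165 × 10⁻¹³ J = 3850 keV.

KE = 3850 keV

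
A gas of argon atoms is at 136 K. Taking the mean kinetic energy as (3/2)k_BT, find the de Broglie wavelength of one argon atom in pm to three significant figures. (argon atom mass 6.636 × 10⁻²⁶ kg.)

λ = 34.3 pm

KE = (3/2)k_BT = 1.5 × 1.381 × 10⁻²³ × 136 = 2.817 × 10⁻²¹ J.
p = √(2mKE) = √(2 × 6.636 × 10⁻²⁶ × 2.817 × 10⁻²¹) = 1.934 × 10⁻²³ kg·m/s.
λ = h/p = 3.43 × 10⁻¹¹ m = 34.3 pm.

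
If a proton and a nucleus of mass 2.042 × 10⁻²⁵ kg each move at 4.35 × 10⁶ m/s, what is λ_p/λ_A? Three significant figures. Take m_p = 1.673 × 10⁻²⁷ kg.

λ_p/λ_A = 122

At fixed v, p = mv so λ = h/(mv) ∝ 1/m.
λ_p/λ_A = m_A/m_p = 2.042 × 10⁻²⁵/1.673 × 10⁻²⁷ = 122.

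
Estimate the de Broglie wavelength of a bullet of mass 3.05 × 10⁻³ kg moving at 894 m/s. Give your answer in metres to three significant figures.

λ = 2.43 × 10⁻³⁴ m

p = mv = 3.05 × 10⁻³ × 894 = 2.727 kg·m/s.
λ = h/p = 6.626 × 10⁻³⁴ / 2.727 = 2.43 × 10⁻³⁴ m.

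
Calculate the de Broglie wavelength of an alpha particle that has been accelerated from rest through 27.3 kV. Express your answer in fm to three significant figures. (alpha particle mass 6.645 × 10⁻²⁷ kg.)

λ = 61.5 fm

KE = 2eV = 2 × 1.602 × 10⁻¹⁹ × 2.730 × 10⁴ = 8.747 × 10⁻¹⁵ J.
p = √(2mKE) = √(2 × 6.645 × 10⁻²⁷ × 8.747 × 10⁻¹⁵) = 1.078 × 10⁻²⁰ kg·m/s.
λ = h/p = 6.626 × 10⁻³⁴ / 1.078 × 10⁻²⁰ = 6.15 × 10⁻¹⁴ m = 61.5 fm.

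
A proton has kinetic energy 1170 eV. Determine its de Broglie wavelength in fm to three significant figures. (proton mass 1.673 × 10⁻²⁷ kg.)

KE = 1170 eV = 1.874 × 10⁻¹⁶ J.
p = √(2mKE) = √(2 × 1.673 × 10⁻²⁷ × 1.874 × 10⁻¹⁶) = 7.919 × 10⁻²² kg·m/s.
λ = h/p = 6.626 × 10⁻³⁴ / 7.919 × 10⁻²² = 8.37 × 10⁻¹³ m = 837 fm.

λ = 837 fm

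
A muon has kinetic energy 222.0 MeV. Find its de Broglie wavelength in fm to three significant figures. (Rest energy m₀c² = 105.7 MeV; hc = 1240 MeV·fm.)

Total energy E = KE + m₀c² = 222.0 + 105.7 = 327.7 MeV.
(pc)² = E² − (m₀c²)² = (327.7)² − (105.7)² = 9.621 × 10⁴ MeV², so pc = 310.2 MeV.
λ = hc/(pc) = 1240 MeV·fm / 310.2 MeV = 4.00 fm.

λ = 4.00 fm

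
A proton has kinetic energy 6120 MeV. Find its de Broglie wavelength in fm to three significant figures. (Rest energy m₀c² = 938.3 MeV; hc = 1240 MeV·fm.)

Total energy E = KE + m₀c² = 6120 + 938.3 = 7058.3 MeV.
(pc)² = E² − (m₀c²)² = (7058.3)² − (938.3)² = 4.894 × 10⁷ MeV², so pc = 6996 MeV.
λ = hc/(pc) = 1240 MeV·fm / 6996 MeV = 0.177 fm.

λ = 0.177 fm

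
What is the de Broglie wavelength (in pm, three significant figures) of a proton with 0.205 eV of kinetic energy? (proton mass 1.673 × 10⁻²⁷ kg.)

KE = 0.205 eV = 3.284 × 10⁻²⁰ J.
p = √(2mKE) = √(2 × 1.673 × 10⁻²⁷ × 3.284 × 10⁻²⁰) = 1.048 × 10⁻²³ kg·m/s.
λ = h/p = 6.626 × 10⁻³⁴ / 1.048 × 10⁻²³ = 6.32 × 10⁻¹¹ m = 63.2 pm.

λ = 63.2 pm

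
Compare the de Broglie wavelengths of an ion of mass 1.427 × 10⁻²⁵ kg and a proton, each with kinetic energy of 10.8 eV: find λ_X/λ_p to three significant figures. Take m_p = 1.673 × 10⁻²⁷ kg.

At fixed KE, p = √(2mKE) so λ = h/p ∝ 1/√m.
λ_X/λ_p = √(m_p/m_X) = √(1.673 × 10⁻²⁷/1.427 × 10⁻²⁵) = √(0.01172) = 0.108.

λ_X/λ_p = 0.108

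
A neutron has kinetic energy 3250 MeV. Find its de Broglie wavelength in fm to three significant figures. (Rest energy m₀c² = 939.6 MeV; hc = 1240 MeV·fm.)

Total energy E = KE + m₀c² = 3250 + 939.6 = 4189.6 MeV.
(pc)² = E² − (m₀c²)² = (4189.6)² − (939.6)² = 1.667 × 10⁷ MeV², so pc = 4083 MeV.
λ = hc/(pc) = 1240 MeV·fm / 4083 MeV = 0.304 fm.

λ = 0.304 fm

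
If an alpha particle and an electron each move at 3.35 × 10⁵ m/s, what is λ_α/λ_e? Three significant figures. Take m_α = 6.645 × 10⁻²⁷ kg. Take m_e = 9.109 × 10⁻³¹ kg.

λ_α/λ_e = 1.37 × 10⁻⁴

At fixed v, p = mv so λ = h/(mv) ∝ 1/m.
λ_α/λ_e = m_e/m_α = 9.109 × 10⁻³¹/6.645 × 10⁻²⁷ = 1.37 × 10⁻⁴.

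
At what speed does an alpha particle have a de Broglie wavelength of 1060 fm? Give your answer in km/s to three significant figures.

p = h/λ = 6.626 × 10⁻³⁴ / 1.060 × 10⁻¹² = 6.251 × 10⁻²² kg·m/s.
v = p/m = 6.251 × 10⁻²² / 6.645 × 10⁻²⁷ = 9.41 × 10⁴ m/s = 94.1 km/s.

v = 94.1 km/s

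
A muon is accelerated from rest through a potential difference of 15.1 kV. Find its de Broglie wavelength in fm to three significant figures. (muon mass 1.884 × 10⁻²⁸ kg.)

λ = 694 fm

KE = eV = 1.602 × 10⁻¹⁹ × 1.510 × 10⁴ = 2.419 × 10⁻¹⁵ J.
p = √(2mKE) = √(2 × 1.884 × 10⁻²⁸ × 2.419 × 10⁻¹⁵) = 9.547 × 10⁻²² kg·m/s.
λ = h/p = 6.626 × 10⁻³⁴ / 9.547 × 10⁻²² = 6.94 × 10⁻¹³ m = 694 fm.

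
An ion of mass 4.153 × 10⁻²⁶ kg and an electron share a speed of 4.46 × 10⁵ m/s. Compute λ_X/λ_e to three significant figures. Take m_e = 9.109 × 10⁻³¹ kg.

λ_X/λ_e = 2.19 × 10⁻⁵

At fixed v, p = mv so λ = h/(mv) ∝ 1/m.
λ_X/λ_e = m_e/m_X = 9.109 × 10⁻³¹/4.153 × 10⁻²⁶ = 2.19 × 10⁻⁵.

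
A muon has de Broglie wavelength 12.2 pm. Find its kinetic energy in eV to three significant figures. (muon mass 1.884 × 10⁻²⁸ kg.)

p = h/λ = 6.626 × 10⁻³⁴ / 1.220 × 10⁻¹¹ = 5.431 × 10⁻²³ kg·m/s.
KE = p²/(2m) = (5.431 × 10⁻²³)² / (2 × 1.884 × 10⁻²⁸) = 7.828 × 10⁻¹⁸ J = 48.9 eV.

KE = 48.9 eV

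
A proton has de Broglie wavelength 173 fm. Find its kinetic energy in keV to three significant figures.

p = h/λ = 6.626 × 10⁻³⁴ / 1.730 × 10⁻¹³ = 3.830 × 10⁻²¹ kg·m/s.
KE = p²/(2m) = (3.830 × 10⁻²¹)² / (2 × 1.673 × 10⁻²⁷) = 4.384 × 10⁻¹⁵ J = 27.4 keV.

KE = 27.4 keV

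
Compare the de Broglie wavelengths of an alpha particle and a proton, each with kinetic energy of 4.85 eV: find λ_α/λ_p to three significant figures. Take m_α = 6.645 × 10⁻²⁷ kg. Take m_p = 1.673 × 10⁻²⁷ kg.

At fixed KE, p = √(2mKE) so λ = h/p ∝ 1/√m.
λ_α/λ_p = √(m_p/m_α) = √(1.673 × 10⁻²⁷/6.645 × 10⁻²⁷) = √(0.2518) = 0.502.

λ_α/λ_p = 0.502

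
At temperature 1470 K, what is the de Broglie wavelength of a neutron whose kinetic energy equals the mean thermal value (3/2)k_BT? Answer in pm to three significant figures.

λ = 65.6 pm

KE = (3/2)k_BT = 1.5 × 1.381 × 10⁻²³ × 1470 = 3.045 × 10⁻²⁰ J.
p = √(2mKE) = √(2 × 1.675 × 10⁻²⁷ × 3.045 × 10⁻²⁰) = 1.010 × 10⁻²³ kg·m/s.
λ = h/p = 6.56 × 10⁻¹¹ m = 65.6 pm.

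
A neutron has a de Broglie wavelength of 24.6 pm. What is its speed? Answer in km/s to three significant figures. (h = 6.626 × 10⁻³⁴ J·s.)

v = 16.1 km/s

p = h/λ = 6.626 × 10⁻³⁴ / 2.460 × 10⁻¹¹ = 2.693 × 10⁻²³ kg·m/s.
v = p/m = 2.693 × 10⁻²³ / 1.675 × 10⁻²⁷ = 1.61 × 10⁴ m/s = 16.1 km/s.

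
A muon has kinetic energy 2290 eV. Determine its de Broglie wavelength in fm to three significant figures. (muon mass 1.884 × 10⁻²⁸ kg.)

λ = 1780 fm

KE = 2290 eV = 3.669 × 10⁻¹⁶ J.
p = √(2mKE) = √(2 × 1.884 × 10⁻²⁸ × 3.669 × 10⁻¹⁶) = 3.718 × 10⁻²² kg·m/s.
λ = h/p = 6.626 × 10⁻³⁴ / 3.718 × 10⁻²² = 1.78 × 10⁻¹² m = 1780 fm.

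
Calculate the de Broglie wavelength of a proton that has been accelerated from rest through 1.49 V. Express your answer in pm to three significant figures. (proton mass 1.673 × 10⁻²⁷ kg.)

KE = eV = 1.602 × 10⁻¹⁹ × 1.490 = 2.387 × 10⁻¹⁹ J.
p = √(2mKE) = √(2 × 1.673 × 10⁻²⁷ × 2.387 × 10⁻¹⁹) = 2.826 × 10⁻²³ kg·m/s.
λ = h/p = 6.626 × 10⁻³⁴ / 2.826 × 10⁻²³ = 2.34 × 10⁻¹¹ m = 23.4 pm.

λ = 23.4 pm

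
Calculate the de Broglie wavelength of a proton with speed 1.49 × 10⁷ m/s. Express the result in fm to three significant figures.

p = mv = 1.673 × 10⁻²⁷ × 1.49 × 10⁷ = 2.493 × 10⁻²⁰ kg·m/s.
λ = h/p = 6.626 × 10⁻³⁴ / 2.493 × 10⁻²⁰ = 2.66 × 10⁻¹⁴ m = 26.6 fm.

λ = 26.6 fm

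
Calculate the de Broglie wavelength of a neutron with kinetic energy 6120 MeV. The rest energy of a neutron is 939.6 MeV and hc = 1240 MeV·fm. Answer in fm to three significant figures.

Total energy E = KE + m₀c² = 6120 + 939.6 = 7059.6 MeV.
(pc)² = E² − (m₀c²)² = (7059.6)² − (939.6)² = 4.896 × 10⁷ MeV², so pc = 6997 MeV.
λ = hc/(pc) = 1240 MeV·fm / 6997 MeV = 0.177 fm.

λ = 0.177 fm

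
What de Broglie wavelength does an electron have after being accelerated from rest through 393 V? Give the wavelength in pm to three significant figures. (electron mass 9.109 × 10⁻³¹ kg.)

λ = 61.9 pm

KE = eV = 1.602 × 10⁻¹⁹ × 393.0 = 6.296 × 10⁻¹⁷ J.
p = √(2mKE) = √(2 × 9.109 × 10⁻³¹ × 6.296 × 10⁻¹⁷) = 1.071 × 10⁻²³ kg·m/s.
λ = h/p = 6.626 × 10⁻³⁴ / 1.071 × 10⁻²³ = 6.19 × 10⁻¹¹ m = 61.9 pm.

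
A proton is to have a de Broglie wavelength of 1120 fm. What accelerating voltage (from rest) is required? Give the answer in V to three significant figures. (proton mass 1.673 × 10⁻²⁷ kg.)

p = h/λ = 6.626 × 10⁻³⁴ / 1.120 × 10⁻¹² = 5.916 × 10⁻²² kg·m/s.
KE = p²/(2m) = 1.046 × 10⁻¹⁶ J.
V = KE/e = 1.046 × 10⁻¹⁶ / (1.602 × 10⁻¹⁹) = 653 V.

V = 653 V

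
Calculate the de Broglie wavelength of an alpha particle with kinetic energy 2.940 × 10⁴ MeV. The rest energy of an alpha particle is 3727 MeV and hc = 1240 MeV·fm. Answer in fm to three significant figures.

λ = 0.0377 fm

Total energy E = KE + m₀c² = 2.940 × 10⁴ + 3727 = 33127 MeV.
(pc)² = E² − (m₀c²)² = (33127)² − (3727)² = 1.084 × 10⁹ MeV², so pc = 3.292 × 10⁴ MeV.
λ = hc/(pc) = 1240 MeV·fm / 3.292 × 10⁴ MeV = 0.0377 fm.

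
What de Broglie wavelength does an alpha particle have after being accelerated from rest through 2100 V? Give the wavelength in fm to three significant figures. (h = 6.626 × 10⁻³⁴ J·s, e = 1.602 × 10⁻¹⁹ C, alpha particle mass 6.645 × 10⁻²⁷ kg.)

KE = 2eV = 2 × 1.602 × 10⁻¹⁹ × 2100 = 6.728 × 10⁻¹⁶ J.
p = √(2mKE) = √(2 × 6.645 × 10⁻²⁷ × 6.728 × 10⁻¹⁶) = 2.990 × 10⁻²¹ kg·m/s.
λ = h/p = 6.626 × 10⁻³⁴ / 2.990 × 10⁻²¹ = 2.22 × 10⁻¹³ m = 222 fm.

λ = 222 fm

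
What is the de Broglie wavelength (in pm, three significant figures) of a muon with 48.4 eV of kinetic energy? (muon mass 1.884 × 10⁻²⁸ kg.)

λ = 12.3 pm

KE = 48.4 eV = 7.754 × 10⁻¹⁸ J.
p = √(2mKE) = √(2 × 1.884 × 10⁻²⁸ × 7.754 × 10⁻¹⁸) = 5.405 × 10⁻²³ kg·m/s.
λ = h/p = 6.626 × 10⁻³⁴ / 5.405 × 10⁻²³ = 1.23 × 10⁻¹¹ m = 12.3 pm.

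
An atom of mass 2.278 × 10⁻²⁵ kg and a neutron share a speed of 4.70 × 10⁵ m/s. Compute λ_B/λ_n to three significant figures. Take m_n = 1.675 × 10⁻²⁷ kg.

At fixed v, p = mv so λ = h/(mv) ∝ 1/m.
λ_B/λ_n = m_n/m_B = 1.675 × 10⁻²⁷/2.278 × 10⁻²⁵ = 7.35 × 10⁻³.

λ_B/λ_n = 7.35 × 10⁻³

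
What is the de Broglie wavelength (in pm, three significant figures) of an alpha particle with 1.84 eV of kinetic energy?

λ = 10.6 pm

KE = 1.84 eV = 2.948 × 10⁻¹⁹ J.
p = √(2mKE) = √(2 × 6.645 × 10⁻²⁷ × 2.948 × 10⁻¹⁹) = 6.259 × 10⁻²³ kg·m/s.
λ = h/p = 6.626 × 10⁻³⁴ / 6.259 × 10⁻²³ = 1.06 × 10⁻¹¹ m = 10.6 pm.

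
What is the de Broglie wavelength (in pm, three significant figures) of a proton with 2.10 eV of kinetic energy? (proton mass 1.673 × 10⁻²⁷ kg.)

KE = 2.10 eV = 3.364 × 10⁻¹⁹ J.
p = √(2mKE) = √(2 × 1.673 × 10⁻²⁷ × 3.364 × 10⁻¹⁹) = 3.355 × 10⁻²³ kg·m/s.
λ = h/p = 6.626 × 10⁻³⁴ / 3.355 × 10⁻²³ = 1.97 × 10⁻¹¹ m = 19.7 pm.

λ = 19.7 pm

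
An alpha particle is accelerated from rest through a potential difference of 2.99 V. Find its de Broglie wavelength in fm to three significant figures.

KE = 2eV = 2 × 1.602 × 10⁻¹⁹ × 2.990 = 9.580 × 10⁻¹⁹ J.
p = √(2mKE) = √(2 × 6.645 × 10⁻²⁷ × 9.580 × 10⁻¹⁹) = 1.128 × 10⁻²² kg·m/s.
λ = h/p = 6.626 × 10⁻³⁴ / 1.128 × 10⁻²² = 5.87 × 10⁻¹² m = 5870 fm.

λ = 5870 fm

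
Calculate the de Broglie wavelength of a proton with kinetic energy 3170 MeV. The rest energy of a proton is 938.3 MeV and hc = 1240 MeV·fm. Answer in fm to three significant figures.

λ = 0.310 fm

Total energy E = KE + m₀c² = 3170 + 938.3 = 4108.3 MeV.
(pc)² = E² − (m₀c²)² = (4108.3)² − (938.3)² = 1.600 × 10⁷ MeV², so pc = 4000 MeV.
λ = hc/(pc) = 1240 MeV·fm / 4000 MeV = 0.310 fm.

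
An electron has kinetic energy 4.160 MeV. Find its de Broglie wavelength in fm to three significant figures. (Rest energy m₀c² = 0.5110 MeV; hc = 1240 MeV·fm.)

Total energy E = KE + m₀c² = 4.160 + 0.5110 = 4.6710 MeV.
(pc)² = E² − (m₀c²)² = (4.6710)² − (0.5110)² = 21.56 MeV², so pc = 4.643 MeV.
λ = hc/(pc) = 1240 MeV·fm / 4.643 MeV = 267 fm.

λ = 267 fm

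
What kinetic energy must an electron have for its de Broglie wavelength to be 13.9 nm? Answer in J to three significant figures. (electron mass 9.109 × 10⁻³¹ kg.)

KE = 1.25 × 10⁻²¹ J

p = h/λ = 6.626 × 10⁻³⁴ / 1.390 × 10⁻⁸ = 4.767 × 10⁻²⁶ kg·m/s.
KE = p²/(2m) = (4.767 × 10⁻²⁶)² / (2 × 9.109 × 10⁻³¹) = 1.247 × 10⁻²¹ J = 1.25 × 10⁻²¹ J.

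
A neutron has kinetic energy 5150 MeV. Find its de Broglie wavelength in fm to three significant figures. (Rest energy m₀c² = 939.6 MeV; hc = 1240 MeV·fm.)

Total energy E = KE + m₀c² = 5150 + 939.6 = 6089.6 MeV.
(pc)² = E² − (m₀c²)² = (6089.6)² − (939.6)² = 3.620 × 10⁷ MeV², so pc = 6017 MeV.
λ = hc/(pc) = 1240 MeV·fm / 6017 MeV = 0.206 fm.

λ = 0.206 fm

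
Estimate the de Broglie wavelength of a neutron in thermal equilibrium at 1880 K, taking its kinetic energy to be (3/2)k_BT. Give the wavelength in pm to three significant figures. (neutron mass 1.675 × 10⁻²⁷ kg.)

λ = 58.0 pm

KE = (3/2)k_BT = 1.5 × 1.381 × 10⁻²³ × 1880 = 3.894 × 10⁻²⁰ J.
p = √(2mKE) = √(2 × 1.675 × 10⁻²⁷ × 3.894 × 10⁻²⁰) = 1.142 × 10⁻²³ kg·m/s.
λ = h/p = 5.80 × 10⁻¹¹ m = 58.0 pm.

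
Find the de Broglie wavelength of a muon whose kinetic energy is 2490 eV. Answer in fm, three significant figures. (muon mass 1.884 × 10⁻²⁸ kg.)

λ = 1710 fm

KE = 2490 eV = 3.989 × 10⁻¹⁶ J.
p = √(2mKE) = √(2 × 1.884 × 10⁻²⁸ × 3.989 × 10⁻¹⁶) = 3.877 × 10⁻²² kg·m/s.
λ = h/p = 6.626 × 10⁻³⁴ / 3.877 × 10⁻²² = 1.71 × 10⁻¹² m = 1710 fm.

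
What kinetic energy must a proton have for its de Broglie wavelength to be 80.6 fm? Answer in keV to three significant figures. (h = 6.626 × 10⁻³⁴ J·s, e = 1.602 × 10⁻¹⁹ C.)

KE = 126 keV

p = h/λ = 6.626 × 10⁻³⁴ / 8.060 × 10⁻¹⁴ = 8.221 × 10⁻²¹ kg·m/s.
KE = p²/(2m) = (8.221 × 10⁻²¹)² / (2 × 1.673 × 10⁻²⁷) = 2.020 × 10⁻¹⁴ J = 126 keV.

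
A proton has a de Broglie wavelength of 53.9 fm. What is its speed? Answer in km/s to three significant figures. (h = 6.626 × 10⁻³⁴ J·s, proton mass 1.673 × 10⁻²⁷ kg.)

p = h/λ = 6.626 × 10⁻³⁴ / 5.390 × 10⁻¹⁴ = 1.229 × 10⁻²⁰ kg·m/s.
v = p/m = 1.229 × 10⁻²⁰ / 1.673 × 10⁻²⁷ = 7.35 × 10⁶ m/s = 7350 km/s.

v = 7350 km/s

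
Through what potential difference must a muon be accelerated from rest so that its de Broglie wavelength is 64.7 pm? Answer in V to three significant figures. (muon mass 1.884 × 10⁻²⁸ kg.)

V = 1.74 V

p = h/λ = 6.626 × 10⁻³⁴ / 6.470 × 10⁻¹¹ = 1.024 × 10⁻²³ kg·m/s.
KE = p²/(2m) = 2.783 × 10⁻¹⁹ J.
V = KE/e = 2.783 × 10⁻¹⁹ / (1.602 × 10⁻¹⁹) = 1.74 V.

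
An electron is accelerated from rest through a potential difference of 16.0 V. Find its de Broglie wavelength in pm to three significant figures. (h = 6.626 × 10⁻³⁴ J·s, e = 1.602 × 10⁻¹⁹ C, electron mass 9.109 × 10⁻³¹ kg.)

λ = 307 pm

KE = eV = 1.602 × 10⁻¹⁹ × 16.00 = 2.563 × 10⁻¹⁸ J.
p = √(2mKE) = √(2 × 9.109 × 10⁻³¹ × 2.563 × 10⁻¹⁸) = 2.161 × 10⁻²⁴ kg·m/s.
λ = h/p = 6.626 × 10⁻³⁴ / 2.161 × 10⁻²⁴ = 3.07 × 10⁻¹⁰ m = 307 pm.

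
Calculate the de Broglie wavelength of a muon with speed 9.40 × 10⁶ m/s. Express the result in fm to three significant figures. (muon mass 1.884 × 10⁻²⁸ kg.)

p = mv = 1.884 × 10⁻²⁸ × 9.40 × 10⁶ = 1.771 × 10⁻²¹ kg·m/s.
λ = h/p = 6.626 × 10⁻³⁴ / 1.771 × 10⁻²¹ = 3.74 × 10⁻¹³ m = 374 fm.

λ = 374 fm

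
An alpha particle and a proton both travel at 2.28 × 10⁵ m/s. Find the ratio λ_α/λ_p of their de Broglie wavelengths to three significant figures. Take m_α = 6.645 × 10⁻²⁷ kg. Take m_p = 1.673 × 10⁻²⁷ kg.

At fixed v, p = mv so λ = h/(mv) ∝ 1/m.
λ_α/λ_p = m_p/m_α = 1.673 × 10⁻²⁷/6.645 × 10⁻²⁷ = 0.252.

λ_α/λ_p = 0.252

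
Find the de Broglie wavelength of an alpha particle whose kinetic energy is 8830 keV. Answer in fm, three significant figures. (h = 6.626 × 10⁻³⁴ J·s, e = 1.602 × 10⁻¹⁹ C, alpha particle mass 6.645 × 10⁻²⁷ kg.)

λ = 4.83 fm

KE = 8830 keV = 1.415 × 10⁻¹² J.
p = √(2mKE) = √(2 × 6.645 × 10⁻²⁷ × 1.415 × 10⁻¹²) = 1.371 × 10⁻¹⁹ kg·m/s.
λ = h/p = 6.626 × 10⁻³⁴ / 1.371 × 10⁻¹⁹ = 4.83 × 10⁻¹⁵ m = 4.83 fm.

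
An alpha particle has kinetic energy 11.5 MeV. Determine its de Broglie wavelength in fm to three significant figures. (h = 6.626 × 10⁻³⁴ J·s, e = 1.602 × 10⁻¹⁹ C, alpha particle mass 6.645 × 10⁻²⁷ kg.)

λ = 4.23 fm

KE = 11.5 MeV = 1.842 × 10⁻¹² J.
p = √(2mKE) = √(2 × 6.645 × 10⁻²⁷ × 1.842 × 10⁻¹²) = 1.565 × 10⁻¹⁹ kg·m/s.
λ = h/p = 6.626 × 10⁻³⁴ / 1.565 × 10⁻¹⁹ = 4.23 × 10⁻¹⁵ m = 4.23 fm.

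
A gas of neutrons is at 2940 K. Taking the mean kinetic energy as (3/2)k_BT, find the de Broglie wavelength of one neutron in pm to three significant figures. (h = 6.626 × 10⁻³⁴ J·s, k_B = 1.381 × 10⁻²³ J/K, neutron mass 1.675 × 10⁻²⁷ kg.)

KE = (3/2)k_BT = 1.5 × 1.381 × 10⁻²³ × 2940 = 6.090 × 10⁻²⁰ J.
p = √(2mKE) = √(2 × 1.675 × 10⁻²⁷ × 6.090 × 10⁻²⁰) = 1.428 × 10⁻²³ kg·m/s.
λ = h/p = 4.64 × 10⁻¹¹ m = 46.4 pm.

λ = 46.4 pm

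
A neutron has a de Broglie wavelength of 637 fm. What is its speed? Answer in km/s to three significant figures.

v = 621 km/s

p = h/λ = 6.626 × 10⁻³⁴ / 6.370 × 10⁻¹³ = 1.040 × 10⁻²¹ kg·m/s.
v = p/m = 1.040 × 10⁻²¹ / 1.675 × 10⁻²⁷ = 6.21 × 10⁵ m/s = 621 km/s.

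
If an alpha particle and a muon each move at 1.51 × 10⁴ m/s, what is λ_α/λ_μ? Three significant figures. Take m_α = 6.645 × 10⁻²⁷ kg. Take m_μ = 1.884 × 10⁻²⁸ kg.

At fixed v, p = mv so λ = h/(mv) ∝ 1/m.
λ_α/λ_μ = m_μ/m_α = 1.884 × 10⁻²⁸/6.645 × 10⁻²⁷ = 0.0284.

λ_α/λ_μ = 0.0284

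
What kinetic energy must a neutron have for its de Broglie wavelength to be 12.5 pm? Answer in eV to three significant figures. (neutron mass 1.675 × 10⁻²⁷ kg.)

p = h/λ = 6.626 × 10⁻³⁴ / 1.250 × 10⁻¹¹ = 5.301 × 10⁻²³ kg·m/s.
KE = p²/(2m) = (5.301 × 10⁻²³)² / (2 × 1.675 × 10⁻²⁷) = 8.388 × 10⁻¹⁹ J = 5.24 eV.

KE = 5.24 eV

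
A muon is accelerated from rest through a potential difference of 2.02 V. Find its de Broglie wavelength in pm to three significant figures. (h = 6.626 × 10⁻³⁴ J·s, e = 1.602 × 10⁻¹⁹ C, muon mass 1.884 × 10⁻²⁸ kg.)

λ = 60.0 pm

KE = eV = 1.602 × 10⁻¹⁹ × 2.020 = 3.236 × 10⁻¹⁹ J.
p = √(2mKE) = √(2 × 1.884 × 10⁻²⁸ × 3.236 × 10⁻¹⁹) = 1.104 × 10⁻²³ kg·m/s.
λ = h/p = 6.626 × 10⁻³⁴ / 1.104 × 10⁻²³ = 6.00 × 10⁻¹¹ m = 60.0 pm.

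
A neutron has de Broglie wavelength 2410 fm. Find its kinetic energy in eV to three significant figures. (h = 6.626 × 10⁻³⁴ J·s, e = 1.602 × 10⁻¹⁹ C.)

KE = 141 eV

p = h/λ = 6.626 × 10⁻³⁴ / 2.410 × 10⁻¹² = 2.749 × 10⁻²² kg·m/s.
KE = p²/(2m) = (2.749 × 10⁻²²)² / (2 × 1.675 × 10⁻²⁷) = 2.256 × 10⁻¹⁷ J = 141 eV.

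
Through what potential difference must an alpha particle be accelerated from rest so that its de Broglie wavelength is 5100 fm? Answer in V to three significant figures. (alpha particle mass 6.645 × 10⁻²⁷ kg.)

V = 3.96 V

p = h/λ = 6.626 × 10⁻³⁴ / 5.100 × 10⁻¹² = 1.299 × 10⁻²² kg·m/s.
KE = p²/(2m) = 1.270 × 10⁻¹⁸ J.
V = KE/2e = 1.270 × 10⁻¹⁸ / (2 × 1.602 × 10⁻¹⁹) = 3.96 V.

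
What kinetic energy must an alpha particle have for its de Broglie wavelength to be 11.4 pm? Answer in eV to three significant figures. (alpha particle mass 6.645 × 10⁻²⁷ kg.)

KE = 1.59 eV

p = h/λ = 6.626 × 10⁻³⁴ / 1.140 × 10⁻¹¹ = 5.812 × 10⁻²³ kg·m/s.
KE = p²/(2m) = (5.812 × 10⁻²³)² / (2 × 6.645 × 10⁻²⁷) = 2.542 × 10⁻¹⁹ J = 1.59 eV.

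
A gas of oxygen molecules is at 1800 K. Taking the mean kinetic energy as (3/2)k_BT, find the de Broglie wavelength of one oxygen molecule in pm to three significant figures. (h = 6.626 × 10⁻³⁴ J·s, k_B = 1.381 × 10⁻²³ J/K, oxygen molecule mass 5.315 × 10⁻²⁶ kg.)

KE = (3/2)k_BT = 1.5 × 1.381 × 10⁻²³ × 1800 = 3.729 × 10⁻²⁰ J.
p = √(2mKE) = √(2 × 5.315 × 10⁻²⁶ × 3.729 × 10⁻²⁰) = 6.296 × 10⁻²³ kg·m/s.
λ = h/p = 1.05 × 10⁻¹¹ m = 10.5 pm.

λ = 10.5 pm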